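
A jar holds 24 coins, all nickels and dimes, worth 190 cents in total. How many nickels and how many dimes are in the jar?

Let n = nickels, d = dimes.
  d + n = 24
  5n + 10d = 190
From equation 1: n = 24 − d.
Substitute into equation 2 and solve: d = 14.
Then n = 10.

nickels: 10, dimes: 14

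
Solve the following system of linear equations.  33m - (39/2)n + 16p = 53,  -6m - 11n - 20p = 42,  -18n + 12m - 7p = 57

no solution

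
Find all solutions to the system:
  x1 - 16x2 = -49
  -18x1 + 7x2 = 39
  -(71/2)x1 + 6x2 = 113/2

no solution

Row-reduce:
R2 ← R2 + 18·R1.
R3 ← R3 + 71/2·R1.
R2 ← R2 / (-281).
R1 ← R1 + 16·R2.
R3 ← R3 + 562·R2.
Row 3 reduces to 0 = 3, a contradiction. The system is inconsistent.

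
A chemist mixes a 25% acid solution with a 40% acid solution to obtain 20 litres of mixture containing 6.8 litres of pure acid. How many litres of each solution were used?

litres of solution A: 8, litres of solution B: 12

Let a = litres of solution A, b = litres of solution B.
  a + b = 20
  (1/4)a + (2/5)b = 34/5
From equation 1: a = 20 − b.
Substitute into equation 2 and solve: b = 12.
Then a = 8.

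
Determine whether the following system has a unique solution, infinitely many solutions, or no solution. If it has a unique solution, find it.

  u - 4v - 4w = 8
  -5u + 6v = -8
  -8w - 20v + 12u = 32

infinitely many solutions

Row-reduce:
R2 ← R2 + 5·R1.
R3 ← R3 − 12·R1.
R2 ← R2 / (-14).
R1 ← R1 + 4·R2.
R3 ← R3 − 28·R2.
Rank is 2 with 3 unknowns, leaving w free.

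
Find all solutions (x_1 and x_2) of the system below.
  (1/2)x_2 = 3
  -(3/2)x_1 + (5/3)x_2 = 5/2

x_1 = 5, x_2 = 6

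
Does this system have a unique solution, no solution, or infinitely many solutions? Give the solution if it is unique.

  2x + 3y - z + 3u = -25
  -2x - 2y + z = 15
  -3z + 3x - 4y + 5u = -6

infinitely many solutions

Row-reduce:
R1 ← R1 / (2).
R2 ← R2 + 2·R1.
R3 ← R3 − 3·R1.
R1 ← R1 − 3/2·R2.
R3 ← R3 + 17/2·R2.
R3 ← R3 / (-3/2).
R1 ← R1 + 1/2·R3.
Rank is 3 with 4 unknowns, leaving u free.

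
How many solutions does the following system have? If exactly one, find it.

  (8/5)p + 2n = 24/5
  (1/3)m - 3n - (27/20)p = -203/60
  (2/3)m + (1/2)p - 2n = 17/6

infinitely many solutions

Row-reduce:
Swap R1 and R2.
R1 ← R1 / (1/3).
R3 ← R3 − 2/3·R1.
R2 ← R2 / (2).
R1 ← R1 + 9·R2.
R3 ← R3 − 4·R2.
Rank is 2 with 3 unknowns, leaving p free.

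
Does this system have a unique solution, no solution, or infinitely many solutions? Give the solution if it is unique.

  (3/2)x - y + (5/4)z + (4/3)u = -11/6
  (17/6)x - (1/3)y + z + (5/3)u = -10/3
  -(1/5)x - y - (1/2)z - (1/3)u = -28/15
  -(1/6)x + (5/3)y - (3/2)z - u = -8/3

Row-reduce:
R1 ← R1 / (3/2).
R2 ← R2 − 17/6·R1.
R3 ← R3 + 1/5·R1.
R4 ← R4 + 1/6·R1.
R2 ← R2 / (14/9).
R1 ← R1 + 2/3·R2.
R3 ← R3 + 17/15·R2.
R4 ← R4 − 14/9·R2.
R3 ← R3 / (-53/40).
R1 ← R1 − 1/4·R3.
R2 ← R2 + 7/8·R3.
Row 4 reduces to 0 = -3, a contradiction. The system is inconsistent.

no solution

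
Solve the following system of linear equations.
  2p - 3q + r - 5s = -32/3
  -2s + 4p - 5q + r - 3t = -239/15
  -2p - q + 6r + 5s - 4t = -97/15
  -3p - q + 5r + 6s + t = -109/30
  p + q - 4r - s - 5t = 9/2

Row-reduce the augmented matrix:
R1 ← R1 / (2).
R2 ← R2 − 4·R1.
R3 ← R3 + 2·R1.
R4 ← R4 + 3·R1.
R5 ← R5 − 1·R1.
R1 ← R1 + 3/2·R2.
R3 ← R3 + 4·R2.
R4 ← R4 + 11/2·R2.
R5 ← R5 − 5/2·R2.
R3 ← R3 / (3).
R1 ← R1 + 1·R3.
R2 ← R2 + 1·R3.
R4 ← R4 − 1·R3.
R5 ← R5 + 2·R3.
R4 ← R4 / (191/6).
R1 ← R1 − 121/6·R4.
R2 ← R2 − 56/3·R4.
R3 ← R3 − 32/3·R4.
R5 ← R5 − 17/6·R4.
R5 ← R5 / (-1387/191).
R1 ← R1 + 648/191·R5.
R2 ← R2 + 453/191·R5.
R3 ← R3 + 368/191·R5.
R4 ← R4 + 61/191·R5.
Reading off the reduced rows gives p = -1/2, q = 7/3, r = -1, s = 1/3, t = 1/5.

p = -1/2, q = 7/3, r = -1, s = 1/3, t = 1/5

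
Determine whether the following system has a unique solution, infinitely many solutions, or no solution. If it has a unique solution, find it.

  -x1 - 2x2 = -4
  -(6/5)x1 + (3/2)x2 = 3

x1 = 0, x2 = 2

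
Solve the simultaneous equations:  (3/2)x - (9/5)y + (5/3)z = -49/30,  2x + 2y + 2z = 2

Row-reduce:
R1 ← R1 / (3/2).
R2 ← R2 − 2·R1.
R2 ← R2 / (22/5).
R1 ← R1 + 6/5·R2.
Rank is 2 with 3 unknowns, leaving z free.

infinitely many solutions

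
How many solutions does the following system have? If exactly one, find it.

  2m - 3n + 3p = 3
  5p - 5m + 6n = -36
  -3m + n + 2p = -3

Row-reduce the augmented matrix:
R1 ← R1 / (2).
R2 ← R2 + 5·R1.
R3 ← R3 + 3·R1.
R2 ← R2 / (-3/2).
R1 ← R1 + 3/2·R2.
R3 ← R3 + 7/2·R2.
R3 ← R3 / (-68/3).
R1 ← R1 + 11·R3.
R2 ← R2 + 25/3·R3.
Reading off the reduced rows gives m = -3, n = -6, p = -3.

m = -3, n = -6, p = -3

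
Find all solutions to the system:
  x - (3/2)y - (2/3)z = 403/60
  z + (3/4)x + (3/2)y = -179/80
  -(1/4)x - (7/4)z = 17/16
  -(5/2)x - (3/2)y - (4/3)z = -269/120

x = 11/4, y = -11/5, z = -1

Row-reduce the augmented matrix:
R2 ← R2 − 3/4·R1.
R3 ← R3 + 1/4·R1.
R4 ← R4 + 5/2·R1.
R2 ← R2 / (21/8).
R1 ← R1 + 3/2·R2.
R3 ← R3 + 3/8·R2.
R4 ← R4 + 21/4·R2.
R3 ← R3 / (-143/84).
R1 ← R1 − 4/21·R3.
R2 ← R2 − 4/7·R3.
R4 reduces to 0 = 0, so the extra equation is consistent.
Reading off the reduced rows gives x = 11/4, y = -11/5, z = -1.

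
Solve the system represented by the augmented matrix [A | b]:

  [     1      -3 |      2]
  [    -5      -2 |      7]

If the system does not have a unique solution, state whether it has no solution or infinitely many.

x_1 = -1, x_2 = -1

Row-reduce the augmented matrix:
R2 ← R2 + 5·R1.
R2 ← R2 / (-17).
R1 ← R1 + 3·R2.
Reading off the reduced rows gives x_1 = -1, x_2 = -1.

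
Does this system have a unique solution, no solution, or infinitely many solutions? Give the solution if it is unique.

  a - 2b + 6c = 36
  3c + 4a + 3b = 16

infinitely many solutions

Row-reduce:
R2 ← R2 − 4·R1.
R2 ← R2 / (11).
R1 ← R1 + 2·R2.
Rank is 2 with 3 unknowns, leaving c free.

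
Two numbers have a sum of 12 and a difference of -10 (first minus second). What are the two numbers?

Let x = first number, y = second number.
  y + x = 12
  -y + x = -10
From equation 1: x = 12 − y.
Substitute into equation 2 and solve: y = 11.
Then x = 1.

first number: 1, second number: 11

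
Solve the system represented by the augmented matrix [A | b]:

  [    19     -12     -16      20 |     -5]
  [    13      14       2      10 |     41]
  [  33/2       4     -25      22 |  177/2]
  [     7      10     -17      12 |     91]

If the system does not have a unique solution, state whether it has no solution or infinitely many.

infinitely many solutions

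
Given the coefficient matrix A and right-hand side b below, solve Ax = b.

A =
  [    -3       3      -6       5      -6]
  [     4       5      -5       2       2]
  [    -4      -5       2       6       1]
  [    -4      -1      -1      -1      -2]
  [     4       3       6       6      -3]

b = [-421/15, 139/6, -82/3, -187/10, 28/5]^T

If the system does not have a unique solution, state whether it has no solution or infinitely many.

Row-reduce the augmented matrix:
R1 ← R1 / (-3).
R2 ← R2 − 4·R1.
R3 ← R3 + 4·R1.
R4 ← R4 + 4·R1.
R5 ← R5 − 4·R1.
R2 ← R2 / (9).
R1 ← R1 + 1·R2.
R3 ← R3 + 9·R2.
R4 ← R4 + 5·R2.
R5 ← R5 − 7·R2.
R3 ← R3 / (-3).
R1 ← R1 − 5/9·R3.
R2 ← R2 + 13/9·R3.
R4 ← R4 + 2/9·R3.
R5 ← R5 − 73/9·R3.
R4 ← R4 / (-31/9).
R1 ← R1 − 7/9·R4.
R2 ← R2 + 26/9·R4.
R3 ← R3 + 8/3·R4.
R5 ← R5 − 248/9·R4.
R5 ← R5 / (64/3).
R1 ← R1 − 227/93·R5.
R2 ← R2 + 129/31·R5.
R3 ← R3 + 269/93·R5.
R4 ← R4 + 22/31·R5.
Reading off the reduced rows gives x_1 = 3, x_2 = 11/5, x_3 = 1/2, x_4 = -4/3, x_5 = 8/3.

x_1 = 3, x_2 = 11/5, x_3 = 1/2, x_4 = -4/3, x_5 = 8/3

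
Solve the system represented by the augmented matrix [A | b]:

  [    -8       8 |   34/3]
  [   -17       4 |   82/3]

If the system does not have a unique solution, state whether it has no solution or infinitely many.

Row-reduce the augmented matrix:
R1 ← R1 / (-8).
R2 ← R2 + 17·R1.
R2 ← R2 / (-13).
R1 ← R1 + 1·R2.
Reading off the reduced rows gives x_1 = -5/3, x_2 = -1/4.

x_1 = -5/3, x_2 = -1/4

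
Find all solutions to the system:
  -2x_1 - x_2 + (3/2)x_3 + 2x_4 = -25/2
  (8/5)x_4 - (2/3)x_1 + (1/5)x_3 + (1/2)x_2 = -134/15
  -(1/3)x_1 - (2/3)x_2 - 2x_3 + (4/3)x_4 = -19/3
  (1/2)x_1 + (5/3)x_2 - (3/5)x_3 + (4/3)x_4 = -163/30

x_1 = 5, x_2 = -2, x_3 = 1, x_4 = -3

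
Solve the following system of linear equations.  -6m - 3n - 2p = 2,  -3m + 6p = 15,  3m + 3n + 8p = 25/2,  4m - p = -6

no solution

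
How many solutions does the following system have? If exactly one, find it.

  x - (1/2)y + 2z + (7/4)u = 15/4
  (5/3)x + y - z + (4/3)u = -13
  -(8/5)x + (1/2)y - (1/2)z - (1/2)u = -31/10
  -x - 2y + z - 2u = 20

x = 1, y = -3, z = 5, u = -5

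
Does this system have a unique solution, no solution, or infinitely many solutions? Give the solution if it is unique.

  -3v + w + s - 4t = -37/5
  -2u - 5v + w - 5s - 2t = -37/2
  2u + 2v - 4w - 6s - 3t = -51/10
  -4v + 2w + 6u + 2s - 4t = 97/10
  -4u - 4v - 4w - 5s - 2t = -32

Row-reduce the augmented matrix:
Swap R1 and R2.
R1 ← R1 / (-2).
R3 ← R3 − 2·R1.
R4 ← R4 − 6·R1.
R5 ← R5 + 4·R1.
R2 ← R2 / (-3).
R1 ← R1 − 5/2·R2.
R3 ← R3 + 3·R2.
R4 ← R4 + 19·R2.
R5 ← R5 − 6·R2.
R3 ← R3 / (-4).
R1 ← R1 − 1/3·R3.
R2 ← R2 + 1/3·R3.
R4 ← R4 + 4/3·R3.
R5 ← R5 + 4·R3.
R4 ← R4 / (-46/3).
R1 ← R1 − 7/3·R4.
R2 ← R2 − 2/3·R4.
R3 ← R3 − 3·R4.
R5 ← R5 − 19·R4.
R5 ← R5 / (663/46).
R1 ← R1 + 3/92·R5.
R2 ← R2 − 193/92·R5.
R3 ← R3 − 305/92·R5.
R4 ← R4 + 47/46·R5.
Reading off the reduced rows gives u = 11/4, v = 2, w = 2, s = 3/5, t = 1.

u = 11/4, v = 2, w = 2, s = 3/5, t = 1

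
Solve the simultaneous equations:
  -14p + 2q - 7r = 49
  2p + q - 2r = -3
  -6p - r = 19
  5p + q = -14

Row-reduce:
R1 ← R1 / (-14).
R2 ← R2 − 2·R1.
R3 ← R3 + 6·R1.
R4 ← R4 − 5·R1.
R2 ← R2 / (9/7).
R1 ← R1 + 1/7·R2.
R3 ← R3 + 6/7·R2.
R4 ← R4 − 12/7·R2.
Swap R3 and R4.
R3 ← R3 / (3/2).
R1 ← R1 − 1/6·R3.
R2 ← R2 + 7/3·R3.
Row 4 reduces to 0 = 2/3, a contradiction. The system is inconsistent.

no solution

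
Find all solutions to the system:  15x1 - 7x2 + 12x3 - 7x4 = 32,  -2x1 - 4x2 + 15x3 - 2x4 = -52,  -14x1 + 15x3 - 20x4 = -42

Row-reduce:
R1 ← R1 / (15).
R2 ← R2 + 2·R1.
R3 ← R3 + 14·R1.
R2 ← R2 / (-74/15).
R1 ← R1 + 7/15·R2.
R3 ← R3 + 98/15·R2.
R3 ← R3 / (156/37).
R1 ← R1 + 57/74·R3.
R2 ← R2 + 249/74·R3.
Rank is 3 with 4 unknowns, leaving x4 free.

infinitely many solutions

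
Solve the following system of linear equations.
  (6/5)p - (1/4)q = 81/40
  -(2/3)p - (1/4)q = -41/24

p = 2, q = 3/2

Row-reduce the augmented matrix:
R1 ← R1 / (6/5).
R2 ← R2 + 2/3·R1.
R2 ← R2 / (-7/18).
R1 ← R1 + 5/24·R2.
Reading off the reduced rows gives p = 2, q = 3/2.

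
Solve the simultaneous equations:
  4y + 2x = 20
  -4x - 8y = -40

Row-reduce:
R1 ← R1 / (2).
R2 ← R2 + 4·R1.
Rank is 1 with 2 unknowns, leaving y free.

infinitely many solutions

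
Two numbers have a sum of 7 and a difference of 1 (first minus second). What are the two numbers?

Let x = first number, y = second number.
  x + y = 7
  x - y = 1
Row-reduce the augmented matrix:
R2 ← R2 − 1·R1.
R2 ← R2 / (-2).
R1 ← R1 − 1·R2.
Reading off the reduced rows gives x = 4, y = 3.

first number: 4, second number: 3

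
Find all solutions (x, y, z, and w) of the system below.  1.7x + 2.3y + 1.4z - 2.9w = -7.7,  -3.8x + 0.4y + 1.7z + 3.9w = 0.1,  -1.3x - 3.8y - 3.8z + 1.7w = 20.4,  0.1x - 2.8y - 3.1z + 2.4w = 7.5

Row-reduce the augmented matrix:
R1 ← R1 / (17/10).
R2 ← R2 + 19/5·R1.
R3 ← R3 + 13/10·R1.
R4 ← R4 − 1/10·R1.
R2 ← R2 / (471/85).
R1 ← R1 − 23/17·R2.
R3 ← R3 + 347/170·R2.
R4 ← R4 + 499/170·R2.
R3 ← R3 / (-8953/9420).
R1 ← R1 + 335/942·R3.
R2 ← R2 − 821/942·R3.
R4 ← R4 + 5879/9420·R3.
R4 ← R4 / (19403/8953).
R1 ← R1 + 4707/8953·R4.
R2 ← R2 + 16232/8953·R4.
R3 ← R3 − 13837/8953·R4.
Reading off the reduced rows gives x = -5, y = -1, z = -4, w = -3.

x = -5, y = -1, z = -4, w = -3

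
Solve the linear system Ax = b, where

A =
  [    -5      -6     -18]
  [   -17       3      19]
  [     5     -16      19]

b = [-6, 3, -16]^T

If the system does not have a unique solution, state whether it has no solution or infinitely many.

x_1 = 0, x_2 = 1, x_3 = 0

Row-reduce the augmented matrix:
R1 ← R1 / (-5).
R2 ← R2 + 17·R1.
R3 ← R3 − 5·R1.
R2 ← R2 / (117/5).
R1 ← R1 − 6/5·R2.
R3 ← R3 + 22·R2.
R3 ← R3 / (8939/117).
R1 ← R1 + 20/39·R3.
R2 ← R2 − 401/117·R3.
Reading off the reduced rows gives x_1 = 0, x_2 = 1, x_3 = 0.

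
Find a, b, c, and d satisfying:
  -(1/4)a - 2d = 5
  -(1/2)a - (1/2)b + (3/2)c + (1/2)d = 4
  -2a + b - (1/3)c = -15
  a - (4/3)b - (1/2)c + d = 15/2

Row-reduce the augmented matrix:
R1 ← R1 / (-1/4).
R2 ← R2 + 1/2·R1.
R3 ← R3 + 2·R1.
R4 ← R4 − 1·R1.
R2 ← R2 / (-1/2).
R3 ← R3 − 1·R2.
R4 ← R4 + 4/3·R2.
R3 ← R3 / (8/3).
R2 ← R2 + 3·R3.
R4 ← R4 + 9/2·R3.
R4 ← R4 / (371/16).
R1 ← R1 − 8·R4.
R2 ← R2 − 153/8·R4.
R3 ← R3 − 75/8·R4.
Reading off the reduced rows gives a = 4, b = -6, c = 3, d = -3.

a = 4, b = -6, c = 3, d = -3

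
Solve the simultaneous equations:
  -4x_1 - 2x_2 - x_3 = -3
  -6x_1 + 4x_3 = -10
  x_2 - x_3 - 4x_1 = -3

x_1 = 1, x_2 = 0, x_3 = -1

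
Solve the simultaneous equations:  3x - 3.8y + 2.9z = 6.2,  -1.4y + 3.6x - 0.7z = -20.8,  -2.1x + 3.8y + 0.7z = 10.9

Row-reduce the augmented matrix:
R1 ← R1 / (3).
R2 ← R2 − 18/5·R1.
R3 ← R3 + 21/10·R1.
R2 ← R2 / (79/25).
R1 ← R1 + 19/15·R2.
R3 ← R3 − 57/50·R2.
R3 ← R3 / (1674/395).
R1 ← R1 + 56/79·R3.
R2 ← R2 + 209/158·R3.
Reading off the reduced rows gives x = -5, y = -1, z = 6.

x = -5, y = -1, z = 6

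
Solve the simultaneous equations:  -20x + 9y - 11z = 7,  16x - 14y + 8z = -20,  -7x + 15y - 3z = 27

Row-reduce the augmented matrix:
R1 ← R1 / (-20).
R2 ← R2 − 16·R1.
R3 ← R3 + 7·R1.
R2 ← R2 / (-34/5).
R1 ← R1 + 9/20·R2.
R3 ← R3 − 237/20·R2.
R3 ← R3 / (-37/68).
R1 ← R1 − 41/68·R3.
R2 ← R2 − 2/17·R3.
Reading off the reduced rows gives x = 0, y = 2, z = 1.

x = 0, y = 2, z = 1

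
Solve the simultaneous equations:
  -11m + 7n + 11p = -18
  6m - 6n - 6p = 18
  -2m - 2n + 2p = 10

no solution

Row-reduce:
R1 ← R1 / (-11).
R2 ← R2 − 6·R1.
R3 ← R3 + 2·R1.
R2 ← R2 / (-24/11).
R1 ← R1 + 7/11·R2.
R3 ← R3 + 36/11·R2.
Row 3 reduces to 0 = 1, a contradiction. The system is inconsistent.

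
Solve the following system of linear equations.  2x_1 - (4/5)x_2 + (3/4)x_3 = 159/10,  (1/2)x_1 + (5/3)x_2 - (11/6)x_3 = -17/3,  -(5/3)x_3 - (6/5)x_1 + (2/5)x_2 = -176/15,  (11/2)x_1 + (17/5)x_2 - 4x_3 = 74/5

Row-reduce the augmented matrix:
R1 ← R1 / (2).
R2 ← R2 − 1/2·R1.
R3 ← R3 + 6/5·R1.
R4 ← R4 − 11/2·R1.
R2 ← R2 / (28/15).
R1 ← R1 + 2/5·R2.
R3 ← R3 + 2/25·R2.
R4 ← R4 − 28/5·R2.
R3 ← R3 / (-4379/3360).
R1 ← R1 + 13/224·R3.
R2 ← R2 + 485/448·R3.
R4 reduces to 0 = 0, so the extra equation is consistent.
Reading off the reduced rows gives x_1 = 6, x_2 = -3, x_3 = 2.

x_1 = 6, x_2 = -3, x_3 = 2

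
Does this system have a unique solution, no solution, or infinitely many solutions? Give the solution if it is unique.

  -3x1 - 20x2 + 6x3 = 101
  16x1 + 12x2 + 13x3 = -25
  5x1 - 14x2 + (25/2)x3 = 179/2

no solution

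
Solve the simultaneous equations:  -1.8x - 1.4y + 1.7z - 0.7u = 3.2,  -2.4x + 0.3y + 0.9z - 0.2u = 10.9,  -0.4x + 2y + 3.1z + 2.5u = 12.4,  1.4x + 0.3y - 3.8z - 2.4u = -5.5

x = -3, y = 5, z = 2, u = -2

Row-reduce the augmented matrix:
R1 ← R1 / (-9/5).
R2 ← R2 + 12/5·R1.
R3 ← R3 + 2/5·R1.
R4 ← R4 − 7/5·R1.
R2 ← R2 / (13/6).
R1 ← R1 − 7/9·R2.
R3 ← R3 − 104/45·R2.
R4 ← R4 + 71/90·R2.
R3 ← R3 / (209/50).
R1 ← R1 + 59/130·R3.
R2 ← R2 + 41/65·R3.
R4 ← R4 + 967/325·R3.
R4 ← R4 / (-109547/81510).
R1 ← R1 − 894/2717·R4.
R2 ← R2 − 5063/8151·R4.
R3 ← R3 − 281/627·R4.
Reading off the reduced rows gives x = -3, y = 5, z = 2, u = -2.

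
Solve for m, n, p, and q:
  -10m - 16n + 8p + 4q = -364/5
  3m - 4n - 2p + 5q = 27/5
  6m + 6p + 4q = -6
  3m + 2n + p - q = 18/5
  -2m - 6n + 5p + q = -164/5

m = 4/5, n = 3, p = -3, q = 9/5

Row-reduce the augmented matrix:
R1 ← R1 / (-10).
R2 ← R2 − 3·R1.
R3 ← R3 − 6·R1.
R4 ← R4 − 3·R1.
R5 ← R5 + 2·R1.
R2 ← R2 / (-44/5).
R1 ← R1 − 8/5·R2.
R3 ← R3 + 48/5·R2.
R4 ← R4 + 14/5·R2.
R5 ← R5 + 14/5·R2.
R3 ← R3 / (114/11).
R1 ← R1 + 8/11·R3.
R2 ← R2 + 1/22·R3.
R4 ← R4 − 36/11·R3.
R5 ← R5 − 36/11·R3.
R4 ← R4 / (-63/38).
R1 ← R1 − 40/57·R4.
R2 ← R2 + 161/228·R4.
R3 ← R3 + 2/57·R4.
R5 ← R5 + 63/38·R4.
R5 reduces to 0 = 0, so the extra equation is consistent.
Reading off the reduced rows gives m = 4/5, n = 3, p = -3, q = 9/5.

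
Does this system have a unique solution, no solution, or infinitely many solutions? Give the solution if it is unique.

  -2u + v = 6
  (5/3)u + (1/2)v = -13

u = -6, v = -6

From equation 1: v = 6 + 2·u.
Substitute into equation 2 and solve: u = -6.
Then v = -6.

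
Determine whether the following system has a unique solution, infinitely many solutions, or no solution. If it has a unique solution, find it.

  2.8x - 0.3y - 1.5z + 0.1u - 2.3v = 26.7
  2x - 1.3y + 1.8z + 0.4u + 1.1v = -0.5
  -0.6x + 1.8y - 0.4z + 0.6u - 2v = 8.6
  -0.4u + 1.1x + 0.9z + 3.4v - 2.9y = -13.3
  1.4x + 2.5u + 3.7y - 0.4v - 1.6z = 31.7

x = 6, y = 3, z = -4, u = 2, v = -2

Row-reduce the augmented matrix:
R1 ← R1 / (14/5).
R2 ← R2 − 2·R1.
R3 ← R3 + 3/5·R1.
R4 ← R4 − 11/10·R1.
R5 ← R5 − 7/5·R1.
R2 ← R2 / (-38/35).
R1 ← R1 + 3/28·R2.
R3 ← R3 − 243/140·R2.
R4 ← R4 + 779/280·R2.
R5 ← R5 − 77/20·R2.
R3 ← R3 / (5881/1520).
R1 ← R1 + 249/304·R3.
R2 ← R2 + 201/76·R3.
R4 ← R4 + 939/160·R3.
R5 ← R5 − 2837/304·R3.
R4 ← R4 / (13471/29405).
R1 ← R1 − 1447/5881·R4.
R2 ← R2 − 2830/5881·R4.
R3 ← R3 − 1743/5881·R4.
R5 ← R5 − 9989/11762·R4.
R5 ← R5 / (760267/134710).
R1 ← R1 + 10365/13471·R5.
R2 ← R2 + 18661/13471·R5.
R3 ← R3 − 5324/13471·R5.
R4 ← R4 − 4264/13471·R5.
Reading off the reduced rows gives x = 6, y = 3, z = -4, u = 2, v = -2.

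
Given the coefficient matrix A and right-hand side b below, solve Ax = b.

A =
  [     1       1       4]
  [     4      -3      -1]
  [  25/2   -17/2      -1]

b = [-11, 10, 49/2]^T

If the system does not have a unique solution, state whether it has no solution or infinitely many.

infinitely many solutions

Row-reduce:
R2 ← R2 − 4·R1.
R3 ← R3 − 25/2·R1.
R2 ← R2 / (-7).
R1 ← R1 − 1·R2.
R3 ← R3 + 21·R2.
Rank is 2 with 3 unknowns, leaving x_3 free.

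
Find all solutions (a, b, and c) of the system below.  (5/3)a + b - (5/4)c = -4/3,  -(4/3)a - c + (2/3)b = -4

Row-reduce:
R1 ← R1 / (5/3).
R2 ← R2 + 4/3·R1.
R2 ← R2 / (22/15).
R1 ← R1 − 3/5·R2.
Rank is 2 with 3 unknowns, leaving c free.

infinitely many solutions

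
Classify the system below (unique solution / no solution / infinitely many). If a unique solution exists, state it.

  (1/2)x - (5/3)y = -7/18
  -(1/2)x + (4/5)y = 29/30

x = -3, y = -2/3

Row-reduce the augmented matrix:
R1 ← R1 / (1/2).
R2 ← R2 + 1/2·R1.
R2 ← R2 / (-13/15).
R1 ← R1 + 10/3·R2.
Reading off the reduced rows gives x = -3, y = -2/3.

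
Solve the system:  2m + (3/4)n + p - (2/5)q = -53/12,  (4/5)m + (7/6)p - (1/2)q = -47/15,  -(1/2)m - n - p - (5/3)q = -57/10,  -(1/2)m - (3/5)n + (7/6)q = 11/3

m = -7/3, n = 5/3, p = 1/5, q = 3

Row-reduce the augmented matrix:
R1 ← R1 / (2).
R2 ← R2 − 4/5·R1.
R3 ← R3 + 1/2·R1.
R4 ← R4 + 1/2·R1.
R2 ← R2 / (-3/10).
R1 ← R1 − 3/8·R2.
R3 ← R3 + 13/16·R2.
R4 ← R4 + 33/80·R2.
R3 ← R3 / (-407/144).
R1 ← R1 − 35/24·R3.
R2 ← R2 + 23/9·R3.
R4 ← R4 + 193/240·R3.
R4 ← R4 / (108353/61050).
R1 ← R1 + 432/407·R4.
R2 ← R2 − 11588/6105·R4.
R3 ← R3 − 609/2035·R4.
Reading off the reduced rows gives m = -7/3, n = 5/3, p = 1/5, q = 3.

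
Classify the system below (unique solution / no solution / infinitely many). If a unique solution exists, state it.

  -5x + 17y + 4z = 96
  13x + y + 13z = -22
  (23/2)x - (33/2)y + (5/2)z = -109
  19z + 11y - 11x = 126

no solution

Row-reduce:
R1 ← R1 / (-5).
R2 ← R2 − 13·R1.
R3 ← R3 − 23/2·R1.
R4 ← R4 + 11·R1.
R2 ← R2 / (226/5).
R1 ← R1 + 17/5·R2.
R3 ← R3 − 113/5·R2.
R4 ← R4 + 132/5·R2.
Swap R3 and R4.
R3 ← R3 / (2697/113).
R1 ← R1 − 217/226·R3.
R2 ← R2 − 117/226·R3.
Row 4 reduces to 0 = -2, a contradiction. The system is inconsistent.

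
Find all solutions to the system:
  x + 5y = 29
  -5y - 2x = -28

x = -1, y = 6

From equation 1: x = 29 − 5·y.
Substitute into equation 2 and solve: y = 6.
Then x = -1.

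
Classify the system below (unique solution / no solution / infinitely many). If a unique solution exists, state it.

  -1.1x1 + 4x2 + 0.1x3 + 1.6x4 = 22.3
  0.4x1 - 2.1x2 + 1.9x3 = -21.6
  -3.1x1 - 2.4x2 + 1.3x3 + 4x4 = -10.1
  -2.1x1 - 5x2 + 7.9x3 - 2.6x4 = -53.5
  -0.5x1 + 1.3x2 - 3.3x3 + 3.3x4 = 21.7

x1 = -4, x2 = 5, x3 = -5, x4 = -1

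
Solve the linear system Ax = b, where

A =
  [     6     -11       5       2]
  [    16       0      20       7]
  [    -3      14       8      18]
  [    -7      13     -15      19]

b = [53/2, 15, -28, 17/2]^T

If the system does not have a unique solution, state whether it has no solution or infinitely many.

x_1 = 3, x_2 = -3/2, x_3 = -2, x_4 = 1

Row-reduce the augmented matrix:
R1 ← R1 / (6).
R2 ← R2 − 16·R1.
R3 ← R3 + 3·R1.
R4 ← R4 + 7·R1.
R2 ← R2 / (88/3).
R1 ← R1 + 11/6·R2.
R3 ← R3 − 17/2·R2.
R4 ← R4 − 1/6·R2.
R3 ← R3 / (377/44).
R1 ← R1 − 5/4·R3.
R2 ← R2 − 5/22·R3.
R4 ← R4 + 405/44·R3.
R4 ← R4 / (31077/754).
R1 ← R1 + 1707/754·R4.
R2 ← R2 + 655/1508·R4.
R3 ← R3 − 3259/1508·R4.
Reading off the reduced rows gives x_1 = 3, x_2 = -3/2, x_3 = -2, x_4 = 1.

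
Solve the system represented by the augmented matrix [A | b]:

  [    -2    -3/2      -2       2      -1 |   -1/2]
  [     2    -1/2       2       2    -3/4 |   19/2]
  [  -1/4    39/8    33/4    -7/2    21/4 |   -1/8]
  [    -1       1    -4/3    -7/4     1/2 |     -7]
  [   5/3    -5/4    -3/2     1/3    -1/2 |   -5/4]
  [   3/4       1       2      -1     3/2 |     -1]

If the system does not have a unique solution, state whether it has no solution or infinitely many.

no solution

Row-reduce:
R1 ← R1 / (-2).
R2 ← R2 − 2·R1.
R3 ← R3 + 1/4·R1.
R4 ← R4 + 1·R1.
R5 ← R5 − 5/3·R1.
R6 ← R6 − 3/4·R1.
R2 ← R2 / (-2).
R1 ← R1 − 3/4·R2.
R3 ← R3 − 81/16·R2.
R4 ← R4 − 7/4·R2.
R5 ← R5 + 5/2·R2.
R6 ← R6 − 7/16·R2.
R3 ← R3 / (17/2).
R1 ← R1 − 1·R3.
R4 ← R4 + 1/3·R3.
R5 ← R5 + 19/6·R3.
R6 ← R6 − 5/4·R3.
R1 ← R1 + 1/4·R4.
R2 ← R2 + 2·R4.
R3 ← R3 − 3/4·R4.
R5 ← R5 + 5/8·R4.
R6 ← R6 + 5/16·R4.
R5 ← R5 / (23435/26112).
R1 ← R1 + 5105/13056·R5.
R2 ← R2 + 185/1632·R5.
R3 ← R3 − 2097/4352·R5.
R4 ← R4 + 1613/3264·R5.
R6 ← R6 − 23435/52224·R5.
Row 6 reduces to 0 = -1/3, a contradiction. The system is inconsistent.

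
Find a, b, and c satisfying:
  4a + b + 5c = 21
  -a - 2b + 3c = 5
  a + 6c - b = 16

Row-reduce the augmented matrix:
R1 ← R1 / (4).
R2 ← R2 + 1·R1.
R3 ← R3 − 1·R1.
R2 ← R2 / (-7/4).
R1 ← R1 − 1/4·R2.
R3 ← R3 + 5/4·R2.
R3 ← R3 / (12/7).
R1 ← R1 − 13/7·R3.
R2 ← R2 + 17/7·R3.
Reading off the reduced rows gives a = 3, b = -1, c = 2.

a = 3, b = -1, c = 2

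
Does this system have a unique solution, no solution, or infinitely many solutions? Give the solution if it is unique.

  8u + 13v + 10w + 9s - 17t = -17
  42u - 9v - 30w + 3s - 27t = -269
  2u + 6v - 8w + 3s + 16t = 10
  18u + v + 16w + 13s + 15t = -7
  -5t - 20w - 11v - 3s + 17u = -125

no solution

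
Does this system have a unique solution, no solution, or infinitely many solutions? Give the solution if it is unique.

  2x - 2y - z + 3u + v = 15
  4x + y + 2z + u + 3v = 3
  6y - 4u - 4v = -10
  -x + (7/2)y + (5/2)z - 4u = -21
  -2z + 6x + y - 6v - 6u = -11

infinitely many solutions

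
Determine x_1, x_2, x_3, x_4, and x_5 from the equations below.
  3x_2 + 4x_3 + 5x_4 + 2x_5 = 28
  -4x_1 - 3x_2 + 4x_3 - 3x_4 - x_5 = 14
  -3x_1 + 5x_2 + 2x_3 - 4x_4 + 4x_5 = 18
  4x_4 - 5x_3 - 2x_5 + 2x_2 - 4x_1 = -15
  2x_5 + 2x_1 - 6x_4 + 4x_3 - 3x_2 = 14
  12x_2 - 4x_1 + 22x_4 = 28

x_1 = -2, x_2 = -2, x_3 = 3, x_4 = 2, x_5 = 6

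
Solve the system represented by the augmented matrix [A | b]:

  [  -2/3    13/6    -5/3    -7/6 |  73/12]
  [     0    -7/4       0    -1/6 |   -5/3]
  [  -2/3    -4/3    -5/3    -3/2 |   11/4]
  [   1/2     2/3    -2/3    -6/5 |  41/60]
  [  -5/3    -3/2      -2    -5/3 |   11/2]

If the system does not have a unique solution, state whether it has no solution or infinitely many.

x_1 = -5/2, x_2 = 1, x_3 = -1, x_4 = -1/2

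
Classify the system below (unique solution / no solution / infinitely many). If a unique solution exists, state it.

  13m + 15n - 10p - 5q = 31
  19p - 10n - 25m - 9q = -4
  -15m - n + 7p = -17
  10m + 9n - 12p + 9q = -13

infinitely many solutions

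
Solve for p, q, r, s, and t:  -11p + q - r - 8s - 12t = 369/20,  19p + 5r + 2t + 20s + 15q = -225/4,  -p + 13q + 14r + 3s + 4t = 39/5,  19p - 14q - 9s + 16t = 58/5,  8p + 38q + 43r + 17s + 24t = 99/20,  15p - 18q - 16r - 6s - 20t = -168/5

p = -1, q = 1/2, r = 1/4, s = -12/5, t = 1

Row-reduce the augmented matrix:
R1 ← R1 / (-11).
R2 ← R2 − 19·R1.
R3 ← R3 + 1·R1.
R4 ← R4 − 19·R1.
R5 ← R5 − 8·R1.
R6 ← R6 − 15·R1.
R2 ← R2 / (184/11).
R1 ← R1 + 1/11·R2.
R3 ← R3 − 142/11·R2.
R4 ← R4 + 135/11·R2.
R5 ← R5 − 426/11·R2.
R6 ← R6 + 183/11·R2.
R3 ← R3 / (266/23).
R1 ← R1 − 5/46·R3.
R2 ← R2 − 9/46·R3.
R4 ← R4 − 31/46·R3.
R5 ← R5 − 798/23·R3.
R6 ← R6 + 649/46·R3.
R4 ← R4 / (-4847/266).
R1 ← R1 − 205/266·R4.
R2 ← R2 − 103/266·R4.
R3 ← R3 + 12/133·R4.
R6 ← R6 + 3201/266·R4.
Swap R5 and R6.
R5 ← R5 / (-352851/19388).
R1 ← R1 + 461/19388·R5.
R2 ← R2 + 18097/9694·R5.
R3 ← R3 − 34645/19388·R5.
R4 ← R4 − 20861/19388·R5.
R6 reduces to 0 = 0, so the extra equation is consistent.
Reading off the reduced rows gives p = -1, q = 1/2, r = 1/4, s = -12/5, t = 1.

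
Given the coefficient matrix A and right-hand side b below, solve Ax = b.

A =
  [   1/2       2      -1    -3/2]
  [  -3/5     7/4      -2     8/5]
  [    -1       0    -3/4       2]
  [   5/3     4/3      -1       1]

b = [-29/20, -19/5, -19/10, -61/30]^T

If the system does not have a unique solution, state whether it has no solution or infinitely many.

Row-reduce the augmented matrix:
R1 ← R1 / (1/2).
R2 ← R2 + 3/5·R1.
R3 ← R3 + 1·R1.
R4 ← R4 − 5/3·R1.
R2 ← R2 / (83/20).
R1 ← R1 − 4·R2.
R3 ← R3 − 4·R2.
R4 ← R4 + 16/3·R2.
R3 ← R3 / (111/332).
R1 ← R1 − 90/83·R3.
R2 ← R2 + 64/83·R3.
R4 ← R4 + 443/249·R3.
R4 ← R4 / (482/333).
R1 ← R1 + 7/37·R4.
R2 ← R2 + 212/111·R4.
R3 ← R3 + 268/111·R4.
Reading off the reduced rows gives x_1 = 1/2, x_2 = -2, x_3 = -4/5, x_4 = -1.

x_1 = 1/2, x_2 = -2, x_3 = -4/5, x_4 = -1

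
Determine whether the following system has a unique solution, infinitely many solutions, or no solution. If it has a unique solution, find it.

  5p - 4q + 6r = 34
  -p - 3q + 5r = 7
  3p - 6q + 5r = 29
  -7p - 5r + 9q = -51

Row-reduce the augmented matrix:
R1 ← R1 / (5).
R2 ← R2 + 1·R1.
R3 ← R3 − 3·R1.
R4 ← R4 + 7·R1.
R2 ← R2 / (-19/5).
R1 ← R1 + 4/5·R2.
R3 ← R3 + 18/5·R2.
R4 ← R4 − 17/5·R2.
R3 ← R3 / (-85/19).
R1 ← R1 + 2/19·R3.
R2 ← R2 + 31/19·R3.
R4 ← R4 − 170/19·R3.
R4 reduces to 0 = 0, so the extra equation is consistent.
Reading off the reduced rows gives p = 4, q = -2, r = 1.

p = 4, q = -2, r = 1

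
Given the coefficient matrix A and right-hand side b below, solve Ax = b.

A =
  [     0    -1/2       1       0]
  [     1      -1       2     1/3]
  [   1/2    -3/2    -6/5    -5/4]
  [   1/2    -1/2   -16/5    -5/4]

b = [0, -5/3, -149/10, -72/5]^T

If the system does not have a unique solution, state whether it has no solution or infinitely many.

Row-reduce:
Swap R1 and R2.
R3 ← R3 − 1/2·R1.
R4 ← R4 − 1/2·R1.
R2 ← R2 / (-1/2).
R1 ← R1 + 1·R2.
R3 ← R3 + 1·R2.
R3 ← R3 / (-21/5).
R2 ← R2 + 2·R3.
R4 ← R4 + 21/5·R3.
Row 4 reduces to 0 = 1/2, a contradiction. The system is inconsistent.

no solution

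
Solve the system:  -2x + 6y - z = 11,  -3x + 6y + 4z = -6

Row-reduce:
R1 ← R1 / (-2).
R2 ← R2 + 3·R1.
R2 ← R2 / (-3).
R1 ← R1 + 3·R2.
Rank is 2 with 3 unknowns, leaving z free.

infinitely many solutions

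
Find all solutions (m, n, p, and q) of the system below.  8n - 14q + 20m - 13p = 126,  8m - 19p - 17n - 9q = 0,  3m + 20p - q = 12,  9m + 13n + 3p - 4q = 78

Row-reduce the augmented matrix:
R1 ← R1 / (20).
R2 ← R2 − 8·R1.
R3 ← R3 − 3·R1.
R4 ← R4 − 9·R1.
R2 ← R2 / (-101/5).
R1 ← R1 − 2/5·R2.
R3 ← R3 + 6/5·R2.
R4 ← R4 − 47/5·R2.
R3 ← R3 / (9199/404).
R1 ← R1 + 373/404·R3.
R2 ← R2 − 69/101·R3.
R4 ← R4 − 981/404·R3.
R4 ← R4 / (5326/9199).
R1 ← R1 + 6573/9199·R4.
R2 ← R2 − 1189/9199·R4.
R3 ← R3 − 526/9199·R4.
Reading off the reduced rows gives m = 3, n = 3, p = 0, q = -3.

m = 3, n = 3, p = 0, q = -3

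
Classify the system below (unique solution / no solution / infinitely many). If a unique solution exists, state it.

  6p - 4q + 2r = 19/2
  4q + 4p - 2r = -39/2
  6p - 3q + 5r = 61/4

Row-reduce the augmented matrix:
R1 ← R1 / (6).
R2 ← R2 − 4·R1.
R3 ← R3 − 6·R1.
R2 ← R2 / (20/3).
R1 ← R1 + 2/3·R2.
R3 ← R3 − 1·R2.
R3 ← R3 / (7/2).
R2 ← R2 + 1/2·R3.
Reading off the reduced rows gives p = -1, q = -5/2, r = 11/4.

p = -1, q = -5/2, r = 11/4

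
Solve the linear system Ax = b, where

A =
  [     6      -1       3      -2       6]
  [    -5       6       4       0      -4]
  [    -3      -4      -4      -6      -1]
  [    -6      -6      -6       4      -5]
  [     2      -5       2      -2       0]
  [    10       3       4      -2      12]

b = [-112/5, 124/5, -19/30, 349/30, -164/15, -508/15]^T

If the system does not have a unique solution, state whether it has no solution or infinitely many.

x_1 = -2, x_2 = 4/3, x_3 = 1/5, x_4 = 1/3, x_5 = -3/2

Row-reduce the augmented matrix:
R1 ← R1 / (6).
R2 ← R2 + 5·R1.
R3 ← R3 + 3·R1.
R4 ← R4 + 6·R1.
R5 ← R5 − 2·R1.
R6 ← R6 − 10·R1.
R2 ← R2 / (31/6).
R1 ← R1 + 1/6·R2.
R3 ← R3 + 9/2·R2.
R4 ← R4 + 7·R2.
R5 ← R5 + 14/3·R2.
R6 ← R6 − 14/3·R2.
R3 ← R3 / (98/31).
R1 ← R1 − 22/31·R3.
R2 ← R2 − 39/31·R3.
R4 ← R4 − 180/31·R3.
R5 ← R5 − 213/31·R3.
R6 ← R6 + 213/31·R3.
R4 ← R4 / (748/49).
R1 ← R1 − 74/49·R4.
R2 ← R2 − 149/49·R4.
R3 ← R3 + 131/49·R4.
R5 ← R5 − 761/49·R4.
R6 ← R6 + 761/49·R4.
R5 ← R5 / (-297/68).
R1 ← R1 − 23/34·R5.
R2 ← R2 + 25/68·R5.
R3 ← R3 − 27/68·R5.
R4 ← R4 + 13/68·R5.
R6 ← R6 − 297/68·R5.
R6 reduces to 0 = 0, so the extra equation is consistent.
Reading off the reduced rows gives x_1 = -2, x_2 = 4/3, x_3 = 1/5, x_4 = 1/3, x_5 = -3/2.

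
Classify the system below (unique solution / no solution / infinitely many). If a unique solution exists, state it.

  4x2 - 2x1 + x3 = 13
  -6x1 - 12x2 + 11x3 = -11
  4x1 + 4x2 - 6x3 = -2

Row-reduce:
R1 ← R1 / (-2).
R2 ← R2 + 6·R1.
R3 ← R3 − 4·R1.
R2 ← R2 / (-24).
R1 ← R1 + 2·R2.
R3 ← R3 − 12·R2.
Row 3 reduces to 0 = -1, a contradiction. The system is inconsistent.

no solution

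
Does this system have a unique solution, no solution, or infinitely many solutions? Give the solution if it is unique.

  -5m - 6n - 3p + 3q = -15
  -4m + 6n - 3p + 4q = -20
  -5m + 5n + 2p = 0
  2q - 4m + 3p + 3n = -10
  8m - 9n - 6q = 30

m = 0, n = 0, p = 0, q = -5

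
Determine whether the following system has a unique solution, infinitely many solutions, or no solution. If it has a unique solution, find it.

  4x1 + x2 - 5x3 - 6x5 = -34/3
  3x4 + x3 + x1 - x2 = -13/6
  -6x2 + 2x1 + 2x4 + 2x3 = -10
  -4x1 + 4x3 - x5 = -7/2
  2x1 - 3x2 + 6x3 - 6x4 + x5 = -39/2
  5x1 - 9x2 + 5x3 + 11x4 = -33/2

Row-reduce the augmented matrix:
R1 ← R1 / (4).
R2 ← R2 − 1·R1.
R3 ← R3 − 2·R1.
R4 ← R4 + 4·R1.
R5 ← R5 − 2·R1.
R6 ← R6 − 5·R1.
R2 ← R2 / (-5/4).
R1 ← R1 − 1/4·R2.
R3 ← R3 + 13/2·R2.
R4 ← R4 − 1·R2.
R5 ← R5 + 7/2·R2.
R6 ← R6 + 41/4·R2.
R3 ← R3 / (-36/5).
R1 ← R1 + 4/5·R3.
R2 ← R2 + 9/5·R3.
R4 ← R4 − 4/5·R3.
R5 ← R5 − 11/5·R3.
R6 ← R6 + 36/5·R3.
R4 ← R4 / (8/9).
R1 ← R1 − 19/9·R4.
R2 ← R2 − 1·R4.
R3 ← R3 − 17/9·R4.
R5 ← R5 + 167/9·R4.
R5 ← R5 / (-1071/8).
R1 ← R1 − 115/8·R5.
R2 ← R2 − 57/8·R5.
R3 ← R3 − 113/8·R5.
R4 ← R4 + 57/8·R5.
R6 reduces to 0 = 0, so the extra equation is consistent.
Reading off the reduced rows gives x1 = -7/4, x2 = 2/3, x3 = -2, x4 = 3/4, x5 = 5/2.

x1 = -7/4, x2 = 2/3, x3 = -2, x4 = 3/4, x5 = 5/2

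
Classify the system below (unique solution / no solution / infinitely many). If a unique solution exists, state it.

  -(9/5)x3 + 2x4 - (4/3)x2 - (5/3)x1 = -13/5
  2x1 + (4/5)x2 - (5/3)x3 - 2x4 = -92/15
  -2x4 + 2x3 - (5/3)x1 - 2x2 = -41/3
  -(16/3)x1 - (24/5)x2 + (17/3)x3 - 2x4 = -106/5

infinitely many solutions

Row-reduce:
R1 ← R1 / (-5/3).
R2 ← R2 − 2·R1.
R3 ← R3 + 5/3·R1.
R4 ← R4 + 16/3·R1.
R2 ← R2 / (-4/5).
R1 ← R1 − 4/5·R2.
R3 ← R3 + 2/3·R2.
R4 ← R4 + 8/15·R2.
R3 ← R3 / (629/90).
R1 ← R1 + 206/75·R3.
R2 ← R2 − 287/60·R3.
R4 ← R4 − 629/45·R3.
Rank is 3 with 4 unknowns, leaving x4 free.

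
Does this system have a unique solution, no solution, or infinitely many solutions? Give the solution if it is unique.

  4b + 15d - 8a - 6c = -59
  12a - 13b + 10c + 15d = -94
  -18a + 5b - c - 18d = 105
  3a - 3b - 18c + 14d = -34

a = -1, b = -1, c = -2, d = -5

Row-reduce the augmented matrix:
R1 ← R1 / (-8).
R2 ← R2 − 12·R1.
R3 ← R3 + 18·R1.
R4 ← R4 − 3·R1.
R2 ← R2 / (-7).
R1 ← R1 + 1/2·R2.
R3 ← R3 + 4·R2.
R4 ← R4 + 3/2·R2.
R3 ← R3 / (167/14).
R1 ← R1 − 19/28·R3.
R2 ← R2 + 1/7·R3.
R4 ← R4 + 573/28·R3.
R4 ← R4 / (-76121/668).
R1 ← R1 + 261/668·R4.
R2 ← R2 + 1041/167·R4.
R3 ← R3 + 2049/334·R4.
Reading off the reduced rows gives a = -1, b = -1, c = -2, d = -5.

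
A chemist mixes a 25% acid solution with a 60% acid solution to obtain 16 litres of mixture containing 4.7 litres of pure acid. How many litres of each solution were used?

Let a = litres of solution A, b = litres of solution B.
  a + b = 16
  (1/4)a + (3/5)b = 47/10
From equation 1: a = 16 − b.
Substitute into equation 2 and solve: b = 2.
Then a = 14.

litres of solution A: 14, litres of solution B: 2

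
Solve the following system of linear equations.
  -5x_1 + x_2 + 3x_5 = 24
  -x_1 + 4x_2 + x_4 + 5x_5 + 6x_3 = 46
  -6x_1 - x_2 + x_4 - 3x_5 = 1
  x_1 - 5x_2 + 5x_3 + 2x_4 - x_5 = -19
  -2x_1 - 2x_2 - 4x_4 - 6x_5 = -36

x_1 = -2, x_2 = 5, x_3 = 1, x_4 = 3, x_5 = 3

Row-reduce the augmented matrix:
R1 ← R1 / (-5).
R2 ← R2 + 1·R1.
R3 ← R3 + 6·R1.
R4 ← R4 − 1·R1.
R5 ← R5 + 2·R1.
R2 ← R2 / (19/5).
R1 ← R1 + 1/5·R2.
R3 ← R3 + 11/5·R2.
R4 ← R4 + 24/5·R2.
R5 ← R5 + 12/5·R2.
R3 ← R3 / (66/19).
R1 ← R1 − 6/19·R3.
R2 ← R2 − 30/19·R3.
R4 ← R4 − 239/19·R3.
R5 ← R5 − 72/19·R3.
R4 ← R4 / (-27/11).
R1 ← R1 + 1/11·R4.
R2 ← R2 + 5/11·R4.
R3 ← R3 − 5/11·R4.
R5 ← R5 + 56/11·R4.
R5 ← R5 / (-3332/81).
R1 ← R1 + 119/162·R5.
R2 ← R2 + 109/162·R5.
R3 ← R3 − 203/81·R5.
R4 ← R4 + 1309/162·R5.
Reading off the reduced rows gives x_1 = -2, x_2 = 5, x_3 = 1, x_4 = 3, x_5 = 3.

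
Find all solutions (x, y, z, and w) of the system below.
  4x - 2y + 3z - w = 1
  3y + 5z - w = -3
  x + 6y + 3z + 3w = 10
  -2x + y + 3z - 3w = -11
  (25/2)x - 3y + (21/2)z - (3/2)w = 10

no solution

Row-reduce:
R1 ← R1 / (4).
R3 ← R3 − 1·R1.
R4 ← R4 + 2·R1.
R5 ← R5 − 25/2·R1.
R2 ← R2 / (3).
R1 ← R1 + 1/2·R2.
R3 ← R3 − 13/2·R2.
R5 ← R5 − 13/4·R2.
R3 ← R3 / (-103/12).
R1 ← R1 − 19/12·R3.
R2 ← R2 − 5/3·R3.
R4 ← R4 − 9/2·R3.
R5 ← R5 + 103/24·R3.
R4 ← R4 / (-68/103).
R1 ← R1 − 60/103·R4.
R2 ← R2 − 74/103·R4.
R3 ← R3 + 65/103·R4.
Row 5 reduces to 0 = 2, a contradiction. The system is inconsistent.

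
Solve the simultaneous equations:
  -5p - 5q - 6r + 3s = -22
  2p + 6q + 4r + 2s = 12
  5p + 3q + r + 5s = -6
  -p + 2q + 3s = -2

Row-reduce:
R1 ← R1 / (-5).
R2 ← R2 − 2·R1.
R3 ← R3 − 5·R1.
R4 ← R4 + 1·R1.
R2 ← R2 / (4).
R1 ← R1 − 1·R2.
R3 ← R3 + 2·R2.
R4 ← R4 − 3·R2.
R3 ← R3 / (-21/5).
R1 ← R1 − 4/5·R3.
R2 ← R2 − 2/5·R3.
Rank is 3 with 4 unknowns, leaving s free.

infinitely many solutions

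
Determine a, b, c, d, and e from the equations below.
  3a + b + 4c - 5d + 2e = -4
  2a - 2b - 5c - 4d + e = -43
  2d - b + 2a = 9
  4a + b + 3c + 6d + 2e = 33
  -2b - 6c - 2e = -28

a = -1, b = -3, c = 6, d = 4, e = -1

Row-reduce the augmented matrix:
R1 ← R1 / (3).
R2 ← R2 − 2·R1.
R3 ← R3 − 2·R1.
R4 ← R4 − 4·R1.
R2 ← R2 / (-8/3).
R1 ← R1 − 1/3·R2.
R3 ← R3 + 5/3·R2.
R4 ← R4 + 1/3·R2.
R5 ← R5 + 2·R2.
R3 ← R3 / (17/8).
R1 ← R1 − 3/8·R3.
R2 ← R2 − 23/8·R3.
R4 ← R4 + 11/8·R3.
R5 ← R5 + 1/4·R3.
R4 ← R4 / (280/17).
R1 ← R1 + 47/17·R4.
R2 ← R2 + 128/17·R4.
R3 ← R3 − 46/17·R4.
R5 ← R5 − 20/17·R4.
R5 ← R5 / (-25/14).
R1 ← R1 − 167/280·R5.
R2 ← R2 − 36/35·R5.
R3 ← R3 + 43/140·R5.
R4 ← R4 + 23/280·R5.
Reading off the reduced rows gives a = -1, b = -3, c = 6, d = 4, e = -1.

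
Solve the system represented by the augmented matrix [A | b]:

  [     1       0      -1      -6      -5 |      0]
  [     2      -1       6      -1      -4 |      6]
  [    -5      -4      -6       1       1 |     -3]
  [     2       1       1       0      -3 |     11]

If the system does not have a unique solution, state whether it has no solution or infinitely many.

Row-reduce:
R2 ← R2 − 2·R1.
R3 ← R3 + 5·R1.
R4 ← R4 − 2·R1.
R2 ← R2 / (-1).
R3 ← R3 + 4·R2.
R4 ← R4 − 1·R2.
R3 ← R3 / (-43).
R1 ← R1 + 1·R3.
R2 ← R2 + 8·R3.
R4 ← R4 − 11·R3.
R4 ← R4 / (186/43).
R1 ← R1 + 185/43·R4.
R2 ← R2 − 111/43·R4.
R3 ← R3 − 73/43·R4.
Rank is 4 with 5 unknowns, leaving x_5 free.

infinitely many solutions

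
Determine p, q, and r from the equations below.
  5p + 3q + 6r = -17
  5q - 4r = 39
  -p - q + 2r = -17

p = 2, q = 3, r = -6

Row-reduce the augmented matrix:
R1 ← R1 / (5).
R3 ← R3 + 1·R1.
R2 ← R2 / (5).
R1 ← R1 − 3/5·R2.
R3 ← R3 + 2/5·R2.
R3 ← R3 / (72/25).
R1 ← R1 − 42/25·R3.
R2 ← R2 + 4/5·R3.
Reading off the reduced rows gives p = 2, q = 3, r = -6.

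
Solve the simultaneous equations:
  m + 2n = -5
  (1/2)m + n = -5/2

infinitely many solutions

Row-reduce:
R2 ← R2 − 1/2·R1.
Rank is 1 with 2 unknowns, leaving n free.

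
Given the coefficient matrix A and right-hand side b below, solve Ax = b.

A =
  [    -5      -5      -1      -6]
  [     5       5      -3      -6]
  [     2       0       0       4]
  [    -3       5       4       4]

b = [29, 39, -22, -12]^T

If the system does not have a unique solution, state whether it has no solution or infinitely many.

x_1 = -3, x_2 = 3, x_3 = -5, x_4 = -4

Row-reduce the augmented matrix:
R1 ← R1 / (-5).
R2 ← R2 − 5·R1.
R3 ← R3 − 2·R1.
R4 ← R4 + 3·R1.
Swap R2 and R3.
R2 ← R2 / (-2).
R1 ← R1 − 1·R2.
R4 ← R4 − 8·R2.
R3 ← R3 / (-4).
R2 ← R2 − 1/5·R3.
R4 ← R4 − 3·R3.
R4 ← R4 / (5).
R1 ← R1 − 2·R4.
R2 ← R2 + 7/5·R4.
R3 ← R3 − 3·R4.
Reading off the reduced rows gives x_1 = -3, x_2 = 3, x_3 = -5, x_4 = -4.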